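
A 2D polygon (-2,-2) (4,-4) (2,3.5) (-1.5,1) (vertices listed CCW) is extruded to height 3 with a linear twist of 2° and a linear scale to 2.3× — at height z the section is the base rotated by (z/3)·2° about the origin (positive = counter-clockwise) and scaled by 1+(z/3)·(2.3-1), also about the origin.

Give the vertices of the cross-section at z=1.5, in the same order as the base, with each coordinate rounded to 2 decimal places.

t = z/height = 1.5/3 = 0.5
s = 1 + (scale-1)·z/height = 1 + (2.3-1)·1.5/3 = 1.650000
θ = twist·z/height = 2°·1.5/3 = 1.0000° = 0.017453 rad
cos θ = 0.999848, sin θ = 0.017452 (intermediates below are computed at full precision and shown rounded to 5 d.p.)
v1: (-2,-2) → rotate → (-1.96479,-2.03460) → ×s → (-3.24190,-3.35709) → (-3.24,-3.36)
v2: (4,-4) → rotate → (4.06920,-3.92958) → ×s → (6.71418,-6.48381) → (6.71,-6.48)
v3: (2,3.5) → rotate → (1.93861,3.53437) → ×s → (3.19871,5.83171) → (3.20,5.83)
v4: (-1.5,1) → rotate → (-1.51722,0.97367) → ×s → (-2.50342,1.60655) → (-2.50,1.61)

Cross-section at z=1.5: (-3.24,-3.36) (6.71,-6.48) (3.20,5.83) (-2.50,1.61)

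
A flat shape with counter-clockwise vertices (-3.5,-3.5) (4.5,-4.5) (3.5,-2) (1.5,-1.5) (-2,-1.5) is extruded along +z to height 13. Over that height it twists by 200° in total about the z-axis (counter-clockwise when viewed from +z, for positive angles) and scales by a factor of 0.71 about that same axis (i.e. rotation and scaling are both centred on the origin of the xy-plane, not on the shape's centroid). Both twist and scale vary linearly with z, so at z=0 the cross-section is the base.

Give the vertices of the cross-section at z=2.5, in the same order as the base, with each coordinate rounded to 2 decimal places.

Cross-section at z=2.5: (-0.53,-4.64) (5.97,-0.68) (3.76,0.58) (1.99,-0.23) (-0.60,-2.28)

t = z/height = 2.5/13 = 0.192308
s = 1 + (scale-1)·z/height = 1 + (0.71-1)·2.5/13 = 0.944231
θ = twist·z/height = 200°·2.5/13 = 38.4615° = 0.671280 rad
cos θ = 0.783026, sin θ = 0.621989 (intermediates below are computed at full precision and shown rounded to 5 d.p.)
v1: (-3.5,-3.5) → rotate → (-0.56363,-4.91755) → ×s → (-0.53220,-4.64330) → (-0.53,-4.64)
v2: (4.5,-4.5) → rotate → (6.32257,-0.72467) → ×s → (5.96996,-0.68425) → (5.97,-0.68)
v3: (3.5,-2) → rotate → (3.98457,0.61091) → ×s → (3.76235,0.57684) → (3.76,0.58)
v4: (1.5,-1.5) → rotate → (2.10752,-0.24156) → ×s → (1.98999,-0.22808) → (1.99,-0.23)
v5: (-2,-1.5) → rotate → (-0.63307,-2.41852) → ×s → (-0.59776,-2.28364) → (-0.60,-2.28)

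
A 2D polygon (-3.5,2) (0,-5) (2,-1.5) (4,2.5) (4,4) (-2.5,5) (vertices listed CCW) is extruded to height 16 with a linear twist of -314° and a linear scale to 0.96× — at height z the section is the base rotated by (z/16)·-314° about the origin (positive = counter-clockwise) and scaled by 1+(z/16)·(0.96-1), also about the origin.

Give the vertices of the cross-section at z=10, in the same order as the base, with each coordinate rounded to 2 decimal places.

t = z/height = 10/16 = 0.625
s = 1 + (scale-1)·z/height = 1 + (0.96-1)·10/16 = 0.975000
θ = twist·z/height = -314°·10/16 = -196.2500° = -3.425209 rad
cos θ = -0.960050, sin θ = 0.279829 (intermediates below are computed at full precision and shown rounded to 5 d.p.)
v1: (-3.5,2) → rotate → (2.80052,-2.89950) → ×s → (2.73050,-2.82701) → (2.73,-2.83)
v2: (0,-5) → rotate → (1.39915,4.80025) → ×s → (1.36417,4.68024) → (1.36,4.68)
v3: (2,-1.5) → rotate → (-1.50036,1.99973) → ×s → (-1.46285,1.94974) → (-1.46,1.95)
v4: (4,2.5) → rotate → (-4.53977,-1.28081) → ×s → (-4.42628,-1.24879) → (-4.43,-1.25)
v5: (4,4) → rotate → (-4.95952,-2.72088) → ×s → (-4.83553,-2.65286) → (-4.84,-2.65)
v6: (-2.5,5) → rotate → (1.00098,-5.49982) → ×s → (0.97596,-5.36233) → (0.98,-5.36)

Cross-section at z=10: (2.73,-2.83) (1.36,4.68) (-1.46,1.95) (-4.43,-1.25) (-4.84,-2.65) (0.98,-5.36)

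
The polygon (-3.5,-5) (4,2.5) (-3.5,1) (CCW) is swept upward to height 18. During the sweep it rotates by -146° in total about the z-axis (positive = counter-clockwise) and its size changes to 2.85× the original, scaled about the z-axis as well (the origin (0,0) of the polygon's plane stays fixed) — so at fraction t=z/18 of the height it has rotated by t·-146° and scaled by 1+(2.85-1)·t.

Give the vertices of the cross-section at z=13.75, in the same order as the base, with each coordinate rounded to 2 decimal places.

t = z/height = 13.75/18 = 0.763889
s = 1 + (scale-1)·z/height = 1 + (2.85-1)·13.75/18 = 2.413194
θ = twist·z/height = -146°·13.75/18 = -111.5278° = -1.946527 rad
cos θ = -0.366952, sin θ = -0.930240 (intermediates below are computed at full precision and shown rounded to 5 d.p.)
v1: (-3.5,-5) → rotate → (-3.36687,5.09060) → ×s → (-8.12490,12.28461) → (-8.12,12.28)
v2: (4,2.5) → rotate → (0.85779,-4.63834) → ×s → (2.07001,-11.19322) → (2.07,-11.19)
v3: (-3.5,1) → rotate → (2.21457,2.88889) → ×s → (5.34419,6.97145) → (5.34,6.97)

Cross-section at z=13.75: (-8.12,12.28) (2.07,-11.19) (5.34,6.97)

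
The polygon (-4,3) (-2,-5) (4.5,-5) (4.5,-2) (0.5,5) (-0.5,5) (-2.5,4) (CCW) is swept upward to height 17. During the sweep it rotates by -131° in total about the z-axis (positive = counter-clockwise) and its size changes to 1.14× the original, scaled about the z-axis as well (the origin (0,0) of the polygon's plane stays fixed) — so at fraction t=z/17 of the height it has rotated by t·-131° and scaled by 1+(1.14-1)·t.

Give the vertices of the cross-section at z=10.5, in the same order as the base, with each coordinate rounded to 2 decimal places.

Cross-section at z=10.5: (2.53,4.81) (-5.71,1.29) (-4.59,-5.69) (-1.37,-5.17) (5.45,0.32) (5.28,1.39) (3.86,3.37)

t = z/height = 10.5/17 = 0.617647
s = 1 + (scale-1)·z/height = 1 + (1.14-1)·10.5/17 = 1.086471
θ = twist·z/height = -131°·10.5/17 = -80.9118° = -1.412177 rad
cos θ = 0.157955, sin θ = -0.987446 (intermediates below are computed at full precision and shown rounded to 5 d.p.)
v1: (-4,3) → rotate → (2.33052,4.42365) → ×s → (2.53204,4.80617) → (2.53,4.81)
v2: (-2,-5) → rotate → (-5.25314,1.18512) → ×s → (-5.70738,1.28759) → (-5.71,1.29)
v3: (4.5,-5) → rotate → (-4.22643,-5.23328) → ×s → (-4.59189,-5.68581) → (-4.59,-5.69)
v4: (4.5,-2) → rotate → (-1.26409,-4.75942) → ×s → (-1.37340,-5.17097) → (-1.37,-5.17)
v5: (0.5,5) → rotate → (5.01621,0.29605) → ×s → (5.44996,0.32165) → (5.45,0.32)
v6: (-0.5,5) → rotate → (4.85825,1.28350) → ×s → (5.27835,1.39448) → (5.28,1.39)
v7: (-2.5,4) → rotate → (3.55490,3.10044) → ×s → (3.86229,3.36853) → (3.86,3.37)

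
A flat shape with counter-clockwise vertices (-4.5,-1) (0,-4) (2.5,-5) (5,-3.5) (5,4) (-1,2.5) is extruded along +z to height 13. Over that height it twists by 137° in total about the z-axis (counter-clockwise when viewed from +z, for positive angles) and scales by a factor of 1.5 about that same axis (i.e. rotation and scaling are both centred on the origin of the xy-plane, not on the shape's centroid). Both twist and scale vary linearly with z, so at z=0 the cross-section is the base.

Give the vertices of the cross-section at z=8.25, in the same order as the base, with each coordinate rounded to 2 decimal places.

t = z/height = 8.25/13 = 0.634615
s = 1 + (scale-1)·z/height = 1 + (1.5-1)·8.25/13 = 1.317308
θ = twist·z/height = 137°·8.25/13 = 86.9423° = 1.517430 rad
cos θ = 0.053341, sin θ = 0.998576 (intermediates below are computed at full precision and shown rounded to 5 d.p.)
v1: (-4.5,-1) → rotate → (0.75854,-4.54693) → ×s → (0.99923,-5.98971) → (1.00,-5.99)
v2: (0,-4) → rotate → (3.99431,-0.21337) → ×s → (5.26173,-0.28107) → (5.26,-0.28)
v3: (2.5,-5) → rotate → (5.12624,2.22973) → ×s → (6.75283,2.93725) → (6.75,2.94)
v4: (5,-3.5) → rotate → (3.76172,4.80619) → ×s → (4.95535,6.33123) → (4.96,6.33)
v5: (5,4) → rotate → (-3.72760,5.20625) → ×s → (-4.91039,6.85823) → (-4.91,6.86)
v6: (-1,2.5) → rotate → (-2.54978,-0.86522) → ×s → (-3.35885,-1.13976) → (-3.36,-1.14)

Cross-section at z=8.25: (1.00,-5.99) (5.26,-0.28) (6.75,2.94) (4.96,6.33) (-4.91,6.86) (-3.36,-1.14)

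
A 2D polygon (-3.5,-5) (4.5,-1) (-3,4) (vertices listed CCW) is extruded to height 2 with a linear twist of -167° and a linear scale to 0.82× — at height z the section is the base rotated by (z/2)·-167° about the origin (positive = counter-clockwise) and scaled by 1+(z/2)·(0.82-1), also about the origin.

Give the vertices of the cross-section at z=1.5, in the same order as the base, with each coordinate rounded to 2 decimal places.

t = z/height = 1.5/2 = 0.75
s = 1 + (scale-1)·z/height = 1 + (0.82-1)·1.5/2 = 0.865000
θ = twist·z/height = -167°·1.5/2 = -125.2500° = -2.186025 rad
cos θ = -0.577145, sin θ = -0.816642 (intermediates below are computed at full precision and shown rounded to 5 d.p.)
v1: (-3.5,-5) → rotate → (-2.06320,5.74397) → ×s → (-1.78467,4.96854) → (-1.78,4.97)
v2: (4.5,-1) → rotate → (-3.41379,-3.09774) → ×s → (-2.95293,-2.67955) → (-2.95,-2.68)
v3: (-3,4) → rotate → (4.99800,0.14134) → ×s → (4.32327,0.12226) → (4.32,0.12)

Cross-section at z=1.5: (-1.78,4.97) (-2.95,-2.68) (4.32,0.12)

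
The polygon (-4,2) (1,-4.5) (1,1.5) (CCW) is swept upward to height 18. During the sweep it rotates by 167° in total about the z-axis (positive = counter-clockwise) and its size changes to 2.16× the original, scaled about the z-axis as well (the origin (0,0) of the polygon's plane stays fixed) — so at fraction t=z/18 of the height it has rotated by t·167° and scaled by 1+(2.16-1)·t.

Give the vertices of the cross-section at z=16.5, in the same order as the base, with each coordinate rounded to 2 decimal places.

Cross-section at z=16.5: (5.49,-7.42) (2.36,9.21) (-3.24,-1.83)

t = z/height = 16.5/18 = 0.916667
s = 1 + (scale-1)·z/height = 1 + (2.16-1)·16.5/18 = 2.063333
θ = twist·z/height = 167°·16.5/18 = 153.0833° = 2.671808 rad
cos θ = -0.891666, sin θ = 0.452694 (intermediates below are computed at full precision and shown rounded to 5 d.p.)
v1: (-4,2) → rotate → (2.66128,-3.59411) → ×s → (5.49110,-7.41584) → (5.49,-7.42)
v2: (1,-4.5) → rotate → (1.14546,4.46519) → ×s → (2.36346,9.21318) → (2.36,9.21)
v3: (1,1.5) → rotate → (-1.57071,-0.88480) → ×s → (-3.24089,-1.82565) → (-3.24,-1.83)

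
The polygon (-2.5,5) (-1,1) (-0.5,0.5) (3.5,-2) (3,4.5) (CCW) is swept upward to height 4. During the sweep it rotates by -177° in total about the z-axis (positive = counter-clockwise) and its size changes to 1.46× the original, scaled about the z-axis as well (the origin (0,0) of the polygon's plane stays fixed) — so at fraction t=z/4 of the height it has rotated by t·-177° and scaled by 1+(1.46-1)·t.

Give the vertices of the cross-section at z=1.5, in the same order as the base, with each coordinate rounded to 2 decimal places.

Cross-section at z=1.5: (4.20,5.03) (0.60,1.54) (0.30,0.77) (-0.50,-4.70) (6.24,-1.11)

t = z/height = 1.5/4 = 0.375
s = 1 + (scale-1)·z/height = 1 + (1.46-1)·1.5/4 = 1.172500
θ = twist·z/height = -177°·1.5/4 = -66.3750° = -1.158462 rad
cos θ = 0.400749, sin θ = -0.916188 (intermediates below are computed at full precision and shown rounded to 5 d.p.)
v1: (-2.5,5) → rotate → (3.57907,4.29421) → ×s → (4.19646,5.03497) → (4.20,5.03)
v2: (-1,1) → rotate → (0.51544,1.31694) → ×s → (0.60435,1.54411) → (0.60,1.54)
v3: (-0.5,0.5) → rotate → (0.25772,0.65847) → ×s → (0.30218,0.77205) → (0.30,0.77)
v4: (3.5,-2) → rotate → (-0.42975,-4.00816) → ×s → (-0.50389,-4.69956) → (-0.50,-4.70)
v5: (3,4.5) → rotate → (5.32509,-0.94519) → ×s → (6.24367,-1.10824) → (6.24,-1.11)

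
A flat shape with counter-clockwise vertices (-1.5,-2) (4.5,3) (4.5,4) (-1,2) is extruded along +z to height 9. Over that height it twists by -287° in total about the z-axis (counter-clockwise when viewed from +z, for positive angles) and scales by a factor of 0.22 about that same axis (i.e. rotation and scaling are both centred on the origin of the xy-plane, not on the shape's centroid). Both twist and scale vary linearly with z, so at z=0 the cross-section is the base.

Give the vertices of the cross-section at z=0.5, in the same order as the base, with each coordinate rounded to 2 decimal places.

Cross-section at z=0.5: (-1.91,-1.45) (4.93,1.58) (5.19,2.50) (-0.39,2.10)

t = z/height = 0.5/9 = 0.0555556
s = 1 + (scale-1)·z/height = 1 + (0.22-1)·0.5/9 = 0.956667
θ = twist·z/height = -287°·0.5/9 = -15.9444° = -0.278283 rad
cos θ = 0.961529, sin θ = -0.274705 (intermediates below are computed at full precision and shown rounded to 5 d.p.)
v1: (-1.5,-2) → rotate → (-1.99170,-1.51100) → ×s → (-1.90540,-1.44552) → (-1.91,-1.45)
v2: (4.5,3) → rotate → (5.15099,1.64841) → ×s → (4.92778,1.57698) → (4.93,1.58)
v3: (4.5,4) → rotate → (5.42570,2.60994) → ×s → (5.19059,2.49684) → (5.19,2.50)
v4: (-1,2) → rotate → (-0.41212,2.19776) → ×s → (-0.39426,2.10253) → (-0.39,2.10)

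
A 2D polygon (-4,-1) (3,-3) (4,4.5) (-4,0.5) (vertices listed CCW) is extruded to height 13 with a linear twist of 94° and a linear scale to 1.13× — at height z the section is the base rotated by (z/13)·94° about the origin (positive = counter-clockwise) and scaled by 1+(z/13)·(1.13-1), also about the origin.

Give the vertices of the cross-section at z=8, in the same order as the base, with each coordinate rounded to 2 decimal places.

t = z/height = 8/13 = 0.615385
s = 1 + (scale-1)·z/height = 1 + (1.13-1)·8/13 = 1.080000
θ = twist·z/height = 94°·8/13 = 57.8462° = 1.009606 rad
cos θ = 0.532194, sin θ = 0.846622 (intermediates below are computed at full precision and shown rounded to 5 d.p.)
v1: (-4,-1) → rotate → (-1.28216,-3.91868) → ×s → (-1.38473,-4.23218) → (-1.38,-4.23)
v2: (3,-3) → rotate → (4.13645,0.94328) → ×s → (4.46737,1.01875) → (4.47,1.02)
v3: (4,4.5) → rotate → (-1.68102,5.78136) → ×s → (-1.81550,6.24387) → (-1.82,6.24)
v4: (-4,0.5) → rotate → (-2.55209,-3.12039) → ×s → (-2.75626,-3.37002) → (-2.76,-3.37)

Cross-section at z=8: (-1.38,-4.23) (4.47,1.02) (-1.82,6.24) (-2.76,-3.37)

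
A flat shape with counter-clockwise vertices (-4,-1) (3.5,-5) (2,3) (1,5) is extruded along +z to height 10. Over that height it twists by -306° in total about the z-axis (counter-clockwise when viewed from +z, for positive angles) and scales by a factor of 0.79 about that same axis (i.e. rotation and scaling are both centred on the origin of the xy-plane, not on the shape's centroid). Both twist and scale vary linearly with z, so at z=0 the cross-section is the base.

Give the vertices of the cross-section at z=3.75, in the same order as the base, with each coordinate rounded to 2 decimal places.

t = z/height = 3.75/10 = 0.375
s = 1 + (scale-1)·z/height = 1 + (0.79-1)·3.75/10 = 0.921250
θ = twist·z/height = -306°·3.75/10 = -114.7500° = -2.002765 rad
cos θ = -0.418660, sin θ = -0.908143 (intermediates below are computed at full precision and shown rounded to 5 d.p.)
v1: (-4,-1) → rotate → (0.76650,4.05123) → ×s → (0.70613,3.73220) → (0.71,3.73)
v2: (3.5,-5) → rotate → (-6.00602,-1.08520) → ×s → (-5.53305,-0.99974) → (-5.53,-1.00)
v3: (2,3) → rotate → (1.88711,-3.07227) → ×s → (1.73850,-2.83032) → (1.74,-2.83)
v4: (1,5) → rotate → (4.12206,-3.00144) → ×s → (3.79744,-2.76508) → (3.80,-2.77)

Cross-section at z=3.75: (0.71,3.73) (-5.53,-1.00) (1.74,-2.83) (3.80,-2.77)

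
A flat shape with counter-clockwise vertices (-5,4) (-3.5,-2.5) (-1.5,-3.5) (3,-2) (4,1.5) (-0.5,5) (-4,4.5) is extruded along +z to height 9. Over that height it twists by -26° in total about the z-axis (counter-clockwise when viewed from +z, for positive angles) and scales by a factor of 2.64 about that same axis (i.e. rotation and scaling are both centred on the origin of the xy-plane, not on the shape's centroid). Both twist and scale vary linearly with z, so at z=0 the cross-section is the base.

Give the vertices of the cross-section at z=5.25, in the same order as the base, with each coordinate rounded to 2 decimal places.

Cross-section at z=5.25: (-7.39,10.11) (-7.89,-2.93) (-4.62,-5.84) (4.64,-5.31) (8.32,0.79) (1.62,9.70) (-5.25,10.55)

t = z/height = 5.25/9 = 0.583333
s = 1 + (scale-1)·z/height = 1 + (2.64-1)·5.25/9 = 1.956667
θ = twist·z/height = -26°·5.25/9 = -15.1667° = -0.264708 rad
cos θ = 0.965169, sin θ = -0.261628 (intermediates below are computed at full precision and shown rounded to 5 d.p.)
v1: (-5,4) → rotate → (-3.77933,5.16881) → ×s → (-7.39490,10.11365) → (-7.39,10.11)
v2: (-3.5,-2.5) → rotate → (-4.03216,-1.49723) → ×s → (-7.88959,-2.92957) → (-7.89,-2.93)
v3: (-1.5,-3.5) → rotate → (-2.36345,-2.98565) → ×s → (-4.62448,-5.84192) → (-4.62,-5.84)
v4: (3,-2) → rotate → (2.37225,-2.71522) → ×s → (4.64170,-5.31278) → (4.64,-5.31)
v5: (4,1.5) → rotate → (4.25312,0.40124) → ×s → (8.32193,0.78510) → (8.32,0.79)
v6: (-0.5,5) → rotate → (0.82555,4.95666) → ×s → (1.61533,9.69853) → (1.62,9.70)
v7: (-4,4.5) → rotate → (-2.68335,5.38977) → ×s → (-5.25042,10.54598) → (-5.25,10.55)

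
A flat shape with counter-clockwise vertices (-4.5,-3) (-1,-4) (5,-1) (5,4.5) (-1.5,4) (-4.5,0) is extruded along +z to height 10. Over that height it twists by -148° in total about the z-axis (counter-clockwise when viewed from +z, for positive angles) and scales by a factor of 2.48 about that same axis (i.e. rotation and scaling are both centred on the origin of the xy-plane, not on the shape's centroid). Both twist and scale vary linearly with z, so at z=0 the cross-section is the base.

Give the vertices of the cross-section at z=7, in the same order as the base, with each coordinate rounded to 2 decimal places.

Cross-section at z=7: (-3.78,10.34) (-7.44,3.89) (-4.37,-9.42) (6.51,-12.05) (8.63,1.05) (2.15,8.91)

t = z/height = 7/10 = 0.7
s = 1 + (scale-1)·z/height = 1 + (2.48-1)·7/10 = 2.036000
θ = twist·z/height = -148°·7/10 = -103.6000° = -1.808161 rad
cos θ = -0.235142, sin θ = -0.971961 (intermediates below are computed at full precision and shown rounded to 5 d.p.)
v1: (-4.5,-3) → rotate → (-1.85774,5.07925) → ×s → (-3.78237,10.34135) → (-3.78,10.34)
v2: (-1,-4) → rotate → (-3.65270,1.91253) → ×s → (-7.43690,3.89391) → (-7.44,3.89)
v3: (5,-1) → rotate → (-2.14767,-4.62466) → ×s → (-4.37266,-9.41581) → (-4.37,-9.42)
v4: (5,4.5) → rotate → (3.19811,-5.91794) → ×s → (6.51136,-12.04894) → (6.51,-12.05)
v5: (-1.5,4) → rotate → (4.24056,0.51737) → ×s → (8.63377,1.05337) → (8.63,1.05)
v6: (-4.5,0) → rotate → (1.05814,4.37382) → ×s → (2.15437,8.90511) → (2.15,8.91)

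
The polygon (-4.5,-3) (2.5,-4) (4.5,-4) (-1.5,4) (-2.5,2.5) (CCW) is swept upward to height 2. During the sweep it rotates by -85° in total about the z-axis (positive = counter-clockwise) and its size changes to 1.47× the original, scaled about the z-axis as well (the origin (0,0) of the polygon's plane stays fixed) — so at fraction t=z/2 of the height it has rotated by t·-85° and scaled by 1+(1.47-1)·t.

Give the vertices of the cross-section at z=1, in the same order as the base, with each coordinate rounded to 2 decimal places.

Cross-section at z=1: (-6.60,1.02) (-1.06,-5.73) (0.76,-7.40) (1.97,4.89) (-0.19,4.36)

t = z/height = 1/2 = 0.5
s = 1 + (scale-1)·z/height = 1 + (1.47-1)·1/2 = 1.235000
θ = twist·z/height = -85°·1/2 = -42.5000° = -0.741765 rad
cos θ = 0.737277, sin θ = -0.675590 (intermediates below are computed at full precision and shown rounded to 5 d.p.)
v1: (-4.5,-3) → rotate → (-5.34452,0.82832) → ×s → (-6.60048,1.02298) → (-6.60,1.02)
v2: (2.5,-4) → rotate → (-0.85917,-4.63808) → ×s → (-1.06107,-5.72803) → (-1.06,-5.73)
v3: (4.5,-4) → rotate → (0.61539,-5.98927) → ×s → (0.76000,-7.39674) → (0.76,-7.40)
v4: (-1.5,4) → rotate → (1.59644,3.96249) → ×s → (1.97161,4.89368) → (1.97,4.89)
v5: (-2.5,2.5) → rotate → (-0.15422,3.53217) → ×s → (-0.19046,4.36223) → (-0.19,4.36)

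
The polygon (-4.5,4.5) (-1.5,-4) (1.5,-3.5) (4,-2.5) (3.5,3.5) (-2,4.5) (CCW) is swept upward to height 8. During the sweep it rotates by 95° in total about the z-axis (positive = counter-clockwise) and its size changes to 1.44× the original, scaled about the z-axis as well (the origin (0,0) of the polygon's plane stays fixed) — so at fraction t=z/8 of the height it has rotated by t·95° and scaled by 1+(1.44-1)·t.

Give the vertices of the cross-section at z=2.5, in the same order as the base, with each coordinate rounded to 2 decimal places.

t = z/height = 2.5/8 = 0.3125
s = 1 + (scale-1)·z/height = 1 + (1.44-1)·2.5/8 = 1.137500
θ = twist·z/height = 95°·2.5/8 = 29.6875° = 0.518145 rad
cos θ = 0.868740, sin θ = 0.495269 (intermediates below are computed at full precision and shown rounded to 5 d.p.)
v1: (-4.5,4.5) → rotate → (-6.13804,1.68062) → ×s → (-6.98202,1.91170) → (-6.98,1.91)
v2: (-1.5,-4) → rotate → (0.67797,-4.21786) → ×s → (0.77119,-4.79782) → (0.77,-4.80)
v3: (1.5,-3.5) → rotate → (3.03655,-2.29768) → ×s → (3.45408,-2.61362) → (3.45,-2.61)
v4: (4,-2.5) → rotate → (4.71313,-0.19077) → ×s → (5.36119,-0.21700) → (5.36,-0.22)
v5: (3.5,3.5) → rotate → (1.30715,4.77403) → ×s → (1.48688,5.43046) → (1.49,5.43)
v6: (-2,4.5) → rotate → (-3.96619,2.91879) → ×s → (-4.51154,3.32012) → (-4.51,3.32)

Cross-section at z=2.5: (-6.98,1.91) (0.77,-4.80) (3.45,-2.61) (5.36,-0.22) (1.49,5.43) (-4.51,3.32)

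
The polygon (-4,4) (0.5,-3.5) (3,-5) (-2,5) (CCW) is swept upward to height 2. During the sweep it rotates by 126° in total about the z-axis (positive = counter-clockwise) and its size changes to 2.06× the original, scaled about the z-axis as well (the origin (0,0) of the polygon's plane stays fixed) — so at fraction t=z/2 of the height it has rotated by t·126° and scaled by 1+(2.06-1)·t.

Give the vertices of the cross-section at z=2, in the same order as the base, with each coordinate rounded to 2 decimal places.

t = z/height = 2/2 = 1
s = 1 + (scale-1)·z/height = 1 + (2.06-1)·2/2 = 2.060000
θ = twist·z/height = 126°·2/2 = 126.0000° = 2.199115 rad
cos θ = -0.587785, sin θ = 0.809017 (intermediates below are computed at full precision and shown rounded to 5 d.p.)
v1: (-4,4) → rotate → (-0.88493,-5.58721) → ×s → (-1.82295,-11.50965) → (-1.82,-11.51)
v2: (0.5,-3.5) → rotate → (2.53767,2.46176) → ×s → (5.22759,5.07122) → (5.23,5.07)
v3: (3,-5) → rotate → (2.28173,5.36598) → ×s → (4.70036,11.05391) → (4.70,11.05)
v4: (-2,5) → rotate → (-2.86951,-4.55696) → ×s → (-5.91120,-9.38734) → (-5.91,-9.39)

Cross-section at z=2: (-1.82,-11.51) (5.23,5.07) (4.70,11.05) (-5.91,-9.39)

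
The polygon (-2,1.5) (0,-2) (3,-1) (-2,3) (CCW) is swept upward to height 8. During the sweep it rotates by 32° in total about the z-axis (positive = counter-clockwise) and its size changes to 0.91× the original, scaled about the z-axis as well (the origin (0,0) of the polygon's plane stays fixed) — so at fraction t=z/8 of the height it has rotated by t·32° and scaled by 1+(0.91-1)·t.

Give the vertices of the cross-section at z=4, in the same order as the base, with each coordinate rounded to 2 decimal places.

t = z/height = 4/8 = 0.5
s = 1 + (scale-1)·z/height = 1 + (0.91-1)·4/8 = 0.955000
θ = twist·z/height = 32°·4/8 = 16.0000° = 0.279253 rad
cos θ = 0.961262, sin θ = 0.275637 (intermediates below are computed at full precision and shown rounded to 5 d.p.)
v1: (-2,1.5) → rotate → (-2.33598,0.89062) → ×s → (-2.23086,0.85054) → (-2.23,0.85)
v2: (0,-2) → rotate → (0.55127,-1.92252) → ×s → (0.52647,-1.83601) → (0.53,-1.84)
v3: (3,-1) → rotate → (3.15942,-0.13435) → ×s → (3.01725,-0.12830) → (3.02,-0.13)
v4: (-2,3) → rotate → (-2.74944,2.33251) → ×s → (-2.62571,2.22755) → (-2.63,2.23)

Cross-section at z=4: (-2.23,0.85) (0.53,-1.84) (3.02,-0.13) (-2.63,2.23)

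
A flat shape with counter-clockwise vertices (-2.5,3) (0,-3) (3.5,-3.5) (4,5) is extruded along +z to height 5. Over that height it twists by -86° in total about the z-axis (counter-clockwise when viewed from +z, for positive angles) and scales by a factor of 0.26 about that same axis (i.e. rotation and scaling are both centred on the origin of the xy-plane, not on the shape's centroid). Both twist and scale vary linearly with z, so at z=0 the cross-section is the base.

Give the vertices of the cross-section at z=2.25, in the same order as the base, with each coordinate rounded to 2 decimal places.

Cross-section at z=2.25: (-0.05,2.60) (-1.25,-1.56) (0.36,-3.28) (4.17,0.93)

t = z/height = 2.25/5 = 0.45
s = 1 + (scale-1)·z/height = 1 + (0.26-1)·2.25/5 = 0.667000
θ = twist·z/height = -86°·2.25/5 = -38.7000° = -0.675442 rad
cos θ = 0.780430, sin θ = -0.625243 (intermediates below are computed at full precision and shown rounded to 5 d.p.)
v1: (-2.5,3) → rotate → (-0.07535,3.90440) → ×s → (-0.05026,2.60423) → (-0.05,2.60)
v2: (0,-3) → rotate → (-1.87573,-2.34129) → ×s → (-1.25111,-1.56164) → (-1.25,-1.56)
v3: (3.5,-3.5) → rotate → (0.54316,-4.91986) → ×s → (0.36229,-3.28154) → (0.36,-3.28)
v4: (4,5) → rotate → (6.24793,1.40118) → ×s → (4.16737,0.93459) → (4.17,0.93)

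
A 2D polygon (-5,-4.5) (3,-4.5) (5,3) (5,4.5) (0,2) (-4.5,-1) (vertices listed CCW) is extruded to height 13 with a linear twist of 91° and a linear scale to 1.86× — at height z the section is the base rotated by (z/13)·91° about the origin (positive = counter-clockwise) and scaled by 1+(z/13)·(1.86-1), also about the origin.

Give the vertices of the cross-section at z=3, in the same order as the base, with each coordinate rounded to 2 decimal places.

t = z/height = 3/13 = 0.230769
s = 1 + (scale-1)·z/height = 1 + (1.86-1)·3/13 = 1.198462
θ = twist·z/height = 91°·3/13 = 21.0000° = 0.366519 rad
cos θ = 0.933580, sin θ = 0.358368 (intermediates below are computed at full precision and shown rounded to 5 d.p.)
v1: (-5,-4.5) → rotate → (-3.05525,-5.99295) → ×s → (-3.66160,-7.18232) → (-3.66,-7.18)
v2: (3,-4.5) → rotate → (4.41340,-3.12601) → ×s → (5.28929,-3.74640) → (5.29,-3.75)
v3: (5,3) → rotate → (3.59280,4.59258) → ×s → (4.30583,5.50403) → (4.31,5.50)
v4: (5,4.5) → rotate → (3.05525,5.99295) → ×s → (3.66160,7.18232) → (3.66,7.18)
v5: (0,2) → rotate → (-0.71674,1.86716) → ×s → (-0.85898,2.23772) → (-0.86,2.24)
v6: (-4.5,-1) → rotate → (-3.84274,-2.54624) → ×s → (-4.60538,-3.05157) → (-4.61,-3.05)

Cross-section at z=3: (-3.66,-7.18) (5.29,-3.75) (4.31,5.50) (3.66,7.18) (-0.86,2.24) (-4.61,-3.05)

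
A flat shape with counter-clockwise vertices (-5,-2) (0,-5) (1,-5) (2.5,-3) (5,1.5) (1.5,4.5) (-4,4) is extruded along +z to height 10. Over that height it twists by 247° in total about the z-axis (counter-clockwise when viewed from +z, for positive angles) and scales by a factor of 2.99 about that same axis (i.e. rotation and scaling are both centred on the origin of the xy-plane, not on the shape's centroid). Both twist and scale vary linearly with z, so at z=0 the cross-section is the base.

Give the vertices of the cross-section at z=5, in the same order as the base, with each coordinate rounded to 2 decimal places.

t = z/height = 5/10 = 0.5
s = 1 + (scale-1)·z/height = 1 + (2.99-1)·5/10 = 1.995000
θ = twist·z/height = 247°·5/10 = 123.5000° = 2.155482 rad
cos θ = -0.551937, sin θ = 0.833886 (intermediates below are computed at full precision and shown rounded to 5 d.p.)
v1: (-5,-2) → rotate → (4.42746,-3.06556) → ×s → (8.83278,-6.11578) → (8.83,-6.12)
v2: (0,-5) → rotate → (4.16943,2.75968) → ×s → (8.31801,5.50557) → (8.32,5.51)
v3: (1,-5) → rotate → (3.61749,3.59357) → ×s → (7.21690,7.16917) → (7.22,7.17)
v4: (2.5,-3) → rotate → (1.12182,3.74053) → ×s → (2.23802,7.46235) → (2.24,7.46)
v5: (5,1.5) → rotate → (-4.01051,3.34152) → ×s → (-8.00097,6.66634) → (-8.00,6.67)
v6: (1.5,4.5) → rotate → (-4.58039,-1.23289) → ×s → (-9.13788,-2.45961) → (-9.14,-2.46)
v7: (-4,4) → rotate → (-1.12780,-5.54329) → ×s → (-2.24995,-11.05887) → (-2.25,-11.06)

Cross-section at z=5: (8.83,-6.12) (8.32,5.51) (7.22,7.17) (2.24,7.46) (-8.00,6.67) (-9.14,-2.46) (-2.25,-11.06)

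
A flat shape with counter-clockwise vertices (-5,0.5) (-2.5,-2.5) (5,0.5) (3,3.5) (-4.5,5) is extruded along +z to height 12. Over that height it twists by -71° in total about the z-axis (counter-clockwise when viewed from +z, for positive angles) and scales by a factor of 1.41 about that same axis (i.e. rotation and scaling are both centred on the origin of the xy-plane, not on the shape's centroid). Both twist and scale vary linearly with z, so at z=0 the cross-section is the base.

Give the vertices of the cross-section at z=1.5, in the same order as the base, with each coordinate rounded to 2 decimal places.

t = z/height = 1.5/12 = 0.125
s = 1 + (scale-1)·z/height = 1 + (1.41-1)·1.5/12 = 1.051250
θ = twist·z/height = -71°·1.5/12 = -8.8750° = -0.154898 rad
cos θ = 0.988027, sin θ = -0.154279 (intermediates below are computed at full precision and shown rounded to 5 d.p.)
v1: (-5,0.5) → rotate → (-4.86300,1.26541) → ×s → (-5.11223,1.33026) → (-5.11,1.33)
v2: (-2.5,-2.5) → rotate → (-2.85577,-2.08437) → ×s → (-3.00212,-2.19119) → (-3.00,-2.19)
v3: (5,0.5) → rotate → (5.01728,-0.27738) → ×s → (5.27441,-0.29160) → (5.27,-0.29)
v4: (3,3.5) → rotate → (3.50406,2.99526) → ×s → (3.68364,3.14876) → (3.68,3.15)
v5: (-4.5,5) → rotate → (-3.67473,5.63439) → ×s → (-3.86306,5.92316) → (-3.86,5.92)

Cross-section at z=1.5: (-5.11,1.33) (-3.00,-2.19) (5.27,-0.29) (3.68,3.15) (-3.86,5.92)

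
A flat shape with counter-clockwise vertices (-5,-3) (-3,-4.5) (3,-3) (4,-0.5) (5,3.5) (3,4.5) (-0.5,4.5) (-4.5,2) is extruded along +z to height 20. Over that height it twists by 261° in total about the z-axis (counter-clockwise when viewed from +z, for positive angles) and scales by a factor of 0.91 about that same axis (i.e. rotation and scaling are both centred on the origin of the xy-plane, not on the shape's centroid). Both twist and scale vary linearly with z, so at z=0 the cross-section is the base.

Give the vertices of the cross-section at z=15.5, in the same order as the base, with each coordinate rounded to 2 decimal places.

Cross-section at z=15.5: (3.25,4.35) (1.00,4.93) (-3.64,1.52) (-3.62,-0.98) (-3.07,-4.78) (-1.00,-4.93) (2.02,-3.70) (4.58,-0.13)

t = z/height = 15.5/20 = 0.775
s = 1 + (scale-1)·z/height = 1 + (0.91-1)·15.5/20 = 0.930250
θ = twist·z/height = 261°·15.5/20 = 202.2750° = 3.530365 rad
cos θ = -0.925375, sin θ = -0.379052 (intermediates below are computed at full precision and shown rounded to 5 d.p.)
v1: (-5,-3) → rotate → (3.48972,4.67139) → ×s → (3.24631,4.34556) → (3.25,4.35)
v2: (-3,-4.5) → rotate → (1.07039,5.30135) → ×s → (0.99573,4.93158) → (1.00,4.93)
v3: (3,-3) → rotate → (-3.91328,1.63897) → ×s → (-3.64033,1.52465) → (-3.64,1.52)
v4: (4,-0.5) → rotate → (-3.89103,-1.05352) → ×s → (-3.61963,-0.98004) → (-3.62,-0.98)
v5: (5,3.5) → rotate → (-3.30019,-5.13408) → ×s → (-3.07000,-4.77597) → (-3.07,-4.78)
v6: (3,4.5) → rotate → (-1.07039,-5.30135) → ×s → (-0.99573,-4.93158) → (-1.00,-4.93)
v7: (-0.5,4.5) → rotate → (2.16842,-3.97466) → ×s → (2.01718,-3.69743) → (2.02,-3.70)
v8: (-4.5,2) → rotate → (4.92229,-0.14501) → ×s → (4.57896,-0.13490) → (4.58,-0.13)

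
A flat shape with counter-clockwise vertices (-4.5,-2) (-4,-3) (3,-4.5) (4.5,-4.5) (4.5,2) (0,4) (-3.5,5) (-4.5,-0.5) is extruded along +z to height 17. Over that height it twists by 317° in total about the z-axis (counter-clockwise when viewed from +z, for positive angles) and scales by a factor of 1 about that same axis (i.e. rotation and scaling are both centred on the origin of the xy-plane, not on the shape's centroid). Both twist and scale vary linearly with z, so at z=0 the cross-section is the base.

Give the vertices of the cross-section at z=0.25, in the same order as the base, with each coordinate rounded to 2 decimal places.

t = z/height = 0.25/17 = 0.0147059
s = 1 + (scale-1)·z/height = 1 + (1-1)·0.25/17 = 1.000000
θ = twist·z/height = 317°·0.25/17 = 4.6618° = 0.081363 rad
cos θ = 0.996692, sin θ = 0.081273 (intermediates below are computed at full precision and shown rounded to 5 d.p.)
v1: (-4.5,-2) → rotate → (-4.32257,-2.35911) → ×s → (-4.32257,-2.35911) → (-4.32,-2.36)
v2: (-4,-3) → rotate → (-3.74295,-3.31517) → ×s → (-3.74295,-3.31517) → (-3.74,-3.32)
v3: (3,-4.5) → rotate → (3.35581,-4.24129) → ×s → (3.35581,-4.24129) → (3.36,-4.24)
v4: (4.5,-4.5) → rotate → (4.85084,-4.11938) → ×s → (4.85084,-4.11938) → (4.85,-4.12)
v5: (4.5,2) → rotate → (4.32257,2.35911) → ×s → (4.32257,2.35911) → (4.32,2.36)
v6: (0,4) → rotate → (-0.32509,3.98677) → ×s → (-0.32509,3.98677) → (-0.33,3.99)
v7: (-3.5,5) → rotate → (-3.89479,4.69900) → ×s → (-3.89479,4.69900) → (-3.89,4.70)
v8: (-4.5,-0.5) → rotate → (-4.44448,-0.86408) → ×s → (-4.44448,-0.86408) → (-4.44,-0.86)

Cross-section at z=0.25: (-4.32,-2.36) (-3.74,-3.32) (3.36,-4.24) (4.85,-4.12) (4.32,2.36) (-0.33,3.99) (-3.89,4.70) (-4.44,-0.86)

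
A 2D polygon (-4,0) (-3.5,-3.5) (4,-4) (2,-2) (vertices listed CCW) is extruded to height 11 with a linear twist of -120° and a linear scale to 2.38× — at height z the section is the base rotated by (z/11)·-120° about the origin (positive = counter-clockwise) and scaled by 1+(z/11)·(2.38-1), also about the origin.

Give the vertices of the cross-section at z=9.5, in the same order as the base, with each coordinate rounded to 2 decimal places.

t = z/height = 9.5/11 = 0.863636
s = 1 + (scale-1)·z/height = 1 + (2.38-1)·9.5/11 = 2.191818
θ = twist·z/height = -120°·9.5/11 = -103.6364° = -1.808796 rad
cos θ = -0.235759, sin θ = -0.971812 (intermediates below are computed at full precision and shown rounded to 5 d.p.)
v1: (-4,0) → rotate → (0.94304,3.88725) → ×s → (2.06696,8.52014) → (2.07,8.52)
v2: (-3.5,-3.5) → rotate → (-2.57618,4.22650) → ×s → (-5.64653,9.26371) → (-5.65,9.26)
v3: (4,-4) → rotate → (-4.83028,-2.94421) → ×s → (-10.58710,-6.45317) → (-10.59,-6.45)
v4: (2,-2) → rotate → (-2.41514,-1.47211) → ×s → (-5.29355,-3.22659) → (-5.29,-3.23)

Cross-section at z=9.5: (2.07,8.52) (-5.65,9.26) (-10.59,-6.45) (-5.29,-3.23)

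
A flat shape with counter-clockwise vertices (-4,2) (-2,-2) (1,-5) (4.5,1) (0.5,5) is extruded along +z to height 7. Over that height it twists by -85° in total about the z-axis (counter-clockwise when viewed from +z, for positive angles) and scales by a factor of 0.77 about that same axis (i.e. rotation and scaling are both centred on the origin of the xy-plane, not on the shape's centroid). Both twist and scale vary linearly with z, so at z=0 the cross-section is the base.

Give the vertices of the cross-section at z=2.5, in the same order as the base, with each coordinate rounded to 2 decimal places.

t = z/height = 2.5/7 = 0.357143
s = 1 + (scale-1)·z/height = 1 + (0.77-1)·2.5/7 = 0.917857
θ = twist·z/height = -85°·2.5/7 = -30.3571° = -0.529832 rad
cos θ = 0.862892, sin θ = -0.505388 (intermediates below are computed at full precision and shown rounded to 5 d.p.)
v1: (-4,2) → rotate → (-2.44079,3.74734) → ×s → (-2.24030,3.43952) → (-2.24,3.44)
v2: (-2,-2) → rotate → (-2.73656,-0.71501) → ×s → (-2.51177,-0.65627) → (-2.51,-0.66)
v3: (1,-5) → rotate → (-1.66405,-4.81985) → ×s → (-1.52736,-4.42393) → (-1.53,-4.42)
v4: (4.5,1) → rotate → (4.38840,-1.41136) → ×s → (4.02793,-1.29542) → (4.03,-1.30)
v5: (0.5,5) → rotate → (2.95839,4.06177) → ×s → (2.71538,3.72812) → (2.72,3.73)

Cross-section at z=2.5: (-2.24,3.44) (-2.51,-0.66) (-1.53,-4.42) (4.03,-1.30) (2.72,3.73)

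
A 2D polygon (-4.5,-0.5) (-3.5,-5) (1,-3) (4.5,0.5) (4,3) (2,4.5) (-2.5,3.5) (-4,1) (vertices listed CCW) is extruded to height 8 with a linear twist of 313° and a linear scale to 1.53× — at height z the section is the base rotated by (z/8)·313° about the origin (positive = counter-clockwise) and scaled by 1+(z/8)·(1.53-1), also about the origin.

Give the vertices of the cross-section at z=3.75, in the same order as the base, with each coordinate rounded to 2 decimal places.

Cross-section at z=3.75: (5.04,-2.56) (7.08,2.82) (1.01,3.82) (-5.04,2.56) (-6.23,-0.39) (-5.17,-3.33) (0.21,-5.37) (3.49,-3.78)

t = z/height = 3.75/8 = 0.46875
s = 1 + (scale-1)·z/height = 1 + (1.53-1)·3.75/8 = 1.248438
θ = twist·z/height = 313°·3.75/8 = 146.7188° = 2.560725 rad
cos θ = -0.835987, sin θ = 0.548749 (intermediates below are computed at full precision and shown rounded to 5 d.p.)
v1: (-4.5,-0.5) → rotate → (4.03632,-2.05138) → ×s → (5.03909,-2.56102) → (5.04,-2.56)
v2: (-3.5,-5) → rotate → (5.66970,2.25931) → ×s → (7.07827,2.82061) → (7.08,2.82)
v3: (1,-3) → rotate → (0.81026,3.05671) → ×s → (1.01156,3.81611) → (1.01,3.82)
v4: (4.5,0.5) → rotate → (-4.03632,2.05138) → ×s → (-5.03909,2.56102) → (-5.04,2.56)
v5: (4,3) → rotate → (-4.99020,-0.31296) → ×s → (-6.22995,-0.39072) → (-6.23,-0.39)
v6: (2,4.5) → rotate → (-4.14135,-2.66444) → ×s → (-5.17021,-3.32639) → (-5.17,-3.33)
v7: (-2.5,3.5) → rotate → (0.16935,-4.29783) → ×s → (0.21142,-5.36557) → (0.21,-5.37)
v8: (-4,1) → rotate → (2.79520,-3.03098) → ×s → (3.48963,-3.78399) → (3.49,-3.78)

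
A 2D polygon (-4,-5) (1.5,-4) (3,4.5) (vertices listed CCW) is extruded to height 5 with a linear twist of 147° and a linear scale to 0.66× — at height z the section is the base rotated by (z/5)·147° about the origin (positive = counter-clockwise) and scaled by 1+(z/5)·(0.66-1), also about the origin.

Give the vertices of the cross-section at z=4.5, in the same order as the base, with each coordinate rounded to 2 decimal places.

t = z/height = 4.5/5 = 0.9
s = 1 + (scale-1)·z/height = 1 + (0.66-1)·4.5/5 = 0.694000
θ = twist·z/height = 147°·4.5/5 = 132.3000° = 2.309071 rad
cos θ = -0.673013, sin θ = 0.739631 (intermediates below are computed at full precision and shown rounded to 5 d.p.)
v1: (-4,-5) → rotate → (6.39021,0.40654) → ×s → (4.43480,0.28214) → (4.43,0.28)
v2: (1.5,-4) → rotate → (1.94901,3.80150) → ×s → (1.35261,2.63824) → (1.35,2.64)
v3: (3,4.5) → rotate → (-5.34738,-0.80966) → ×s → (-3.71108,-0.56191) → (-3.71,-0.56)

Cross-section at z=4.5: (4.43,0.28) (1.35,2.64) (-3.71,-0.56)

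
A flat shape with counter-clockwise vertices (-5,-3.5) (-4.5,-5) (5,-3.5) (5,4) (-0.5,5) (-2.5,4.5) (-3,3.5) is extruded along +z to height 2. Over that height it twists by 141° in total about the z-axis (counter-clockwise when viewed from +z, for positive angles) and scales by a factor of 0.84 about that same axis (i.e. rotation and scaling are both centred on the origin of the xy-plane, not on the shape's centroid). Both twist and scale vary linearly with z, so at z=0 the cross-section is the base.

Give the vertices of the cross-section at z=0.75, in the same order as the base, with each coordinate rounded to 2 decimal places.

t = z/height = 0.75/2 = 0.375
s = 1 + (scale-1)·z/height = 1 + (0.84-1)·0.75/2 = 0.940000
θ = twist·z/height = 141°·0.75/2 = 52.8750° = 0.922843 rad
cos θ = 0.603556, sin θ = 0.797321 (intermediates below are computed at full precision and shown rounded to 5 d.p.)
v1: (-5,-3.5) → rotate → (-0.22716,-6.09905) → ×s → (-0.21353,-5.73311) → (-0.21,-5.73)
v2: (-4.5,-5) → rotate → (1.27060,-6.60572) → ×s → (1.19437,-6.20938) → (1.19,-6.21)
v3: (5,-3.5) → rotate → (5.80840,1.87416) → ×s → (5.45990,1.76171) → (5.46,1.76)
v4: (5,4) → rotate → (-0.17150,6.40083) → ×s → (-0.16121,6.01678) → (-0.16,6.02)
v5: (-0.5,5) → rotate → (-4.28838,2.61912) → ×s → (-4.03108,2.46197) → (-4.03,2.46)
v6: (-2.5,4.5) → rotate → (-5.09683,0.72270) → ×s → (-4.79102,0.67934) → (-4.79,0.68)
v7: (-3,3.5) → rotate → (-4.60129,-0.27952) → ×s → (-4.32521,-0.26275) → (-4.33,-0.26)

Cross-section at z=0.75: (-0.21,-5.73) (1.19,-6.21) (5.46,1.76) (-0.16,6.02) (-4.03,2.46) (-4.79,0.68) (-4.33,-0.26)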